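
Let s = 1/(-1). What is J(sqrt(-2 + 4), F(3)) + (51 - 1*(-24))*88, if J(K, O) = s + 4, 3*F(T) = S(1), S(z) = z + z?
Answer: 6603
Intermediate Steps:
S(z) = 2*z
s = -1
F(T) = 2/3 (F(T) = (2*1)/3 = (1/3)*2 = 2/3)
J(K, O) = 3 (J(K, O) = -1 + 4 = 3)
J(sqrt(-2 + 4), F(3)) + (51 - 1*(-24))*88 = 3 + (51 - 1*(-24))*88 = 3 + (51 + 24)*88 = 3 + 75*88 = 3 + 6600 = 6603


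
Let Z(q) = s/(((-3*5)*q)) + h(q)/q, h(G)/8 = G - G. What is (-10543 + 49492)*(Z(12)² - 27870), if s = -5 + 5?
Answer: -1085508630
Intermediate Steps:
h(G) = 0 (h(G) = 8*(G - G) = 8*0 = 0)
s = 0
Z(q) = 0 (Z(q) = 0/(((-3*5)*q)) + 0/q = 0/((-15*q)) + 0 = 0*(-1/(15*q)) + 0 = 0 + 0 = 0)
(-10543 + 49492)*(Z(12)² - 27870) = (-10543 + 49492)*(0² - 27870) = 38949*(0 - 27870) = 38949*(-27870) = -1085508630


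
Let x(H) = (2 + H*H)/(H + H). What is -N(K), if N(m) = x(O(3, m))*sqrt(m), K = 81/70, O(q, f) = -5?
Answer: 243*sqrt(70)/700 ≈ 2.9044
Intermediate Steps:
x(H) = (2 + H**2)/(2*H) (x(H) = (2 + H**2)/((2*H)) = (2 + H**2)*(1/(2*H)) = (2 + H**2)/(2*H))
K = 81/70 (K = 81*(1/70) = 81/70 ≈ 1.1571)
N(m) = -27*sqrt(m)/10 (N(m) = (1/(-5) + (1/2)*(-5))*sqrt(m) = (-1/5 - 5/2)*sqrt(m) = -27*sqrt(m)/10)
-N(K) = -(-27)*sqrt(81/70)/10 = -(-27)*9*sqrt(70)/70/10 = -(-243)*sqrt(70)/700 = 243*sqrt(70)/700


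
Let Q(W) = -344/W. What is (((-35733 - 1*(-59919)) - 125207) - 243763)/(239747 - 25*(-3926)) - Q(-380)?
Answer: -61813622/32100215 ≈ -1.9256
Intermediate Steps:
(((-35733 - 1*(-59919)) - 125207) - 243763)/(239747 - 25*(-3926)) - Q(-380) = (((-35733 - 1*(-59919)) - 125207) - 243763)/(239747 - 25*(-3926)) - (-344)/(-380) = (((-35733 + 59919) - 125207) - 243763)/(239747 + 98150) - (-344)*(-1)/380 = ((24186 - 125207) - 243763)/337897 - 1*86/95 = (-101021 - 243763)*(1/337897) - 86/95 = -344784*1/337897 - 86/95 = -344784/337897 - 86/95 = -61813622/32100215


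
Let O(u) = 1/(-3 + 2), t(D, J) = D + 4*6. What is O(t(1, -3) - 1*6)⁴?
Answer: 1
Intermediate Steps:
t(D, J) = 24 + D (t(D, J) = D + 24 = 24 + D)
O(u) = -1 (O(u) = 1/(-1) = -1)
O(t(1, -3) - 1*6)⁴ = (-1)⁴ = 1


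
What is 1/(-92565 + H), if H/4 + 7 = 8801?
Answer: -1/57389 ≈ -1.7425e-5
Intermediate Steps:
H = 35176 (H = -28 + 4*8801 = -28 + 35204 = 35176)
1/(-92565 + H) = 1/(-92565 + 35176) = 1/(-57389) = -1/57389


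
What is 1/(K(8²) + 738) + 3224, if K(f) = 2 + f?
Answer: 2592097/804 ≈ 3224.0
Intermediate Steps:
1/(K(8²) + 738) + 3224 = 1/((2 + 8²) + 738) + 3224 = 1/((2 + 64) + 738) + 3224 = 1/(66 + 738) + 3224 = 1/804 + 3224 = 2592097/804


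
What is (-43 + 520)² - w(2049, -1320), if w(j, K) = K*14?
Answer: 246009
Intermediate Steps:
w(j, K) = 14*K
(-43 + 520)² - w(2049, -1320) = (-43 + 520)² - 14*(-1320) = 477² - 1*(-18480) = 227529 + 18480 = 246009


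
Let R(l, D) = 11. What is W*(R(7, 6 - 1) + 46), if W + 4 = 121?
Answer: 6669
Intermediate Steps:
W = 117 (W = -4 + 121 = 117)
W*(R(7, 6 - 1) + 46) = 117*(11 + 46) = 117*57 = 6669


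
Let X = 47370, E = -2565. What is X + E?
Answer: 44805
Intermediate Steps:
X + E = 47370 - 2565 = 44805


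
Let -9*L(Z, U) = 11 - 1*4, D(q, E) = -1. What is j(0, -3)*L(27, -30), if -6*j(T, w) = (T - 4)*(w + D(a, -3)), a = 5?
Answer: 56/27 ≈ 2.0741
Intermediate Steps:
L(Z, U) = -7/9 (L(Z, U) = -(11 - 1*4)/9 = -(11 - 4)/9 = -1/9*7 = -7/9)
j(T, w) = -(-1 + w)*(-4 + T)/6 (j(T, w) = -(T - 4)*(w - 1)/6 = -(-4 + T)*(-1 + w)/6 = -(-1 + w)*(-4 + T)/6)
j(0, -3)*L(27, -30) = (-2/3 + (1/6)*0 + (2/3)*(-3) - 1/6*0*(-3))*(-7/9) = (-2/3 + 0 - 2 + 0)*(-7/9) = -8/3*(-7/9) = 56/27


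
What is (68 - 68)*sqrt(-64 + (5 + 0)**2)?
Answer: 0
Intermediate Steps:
(68 - 68)*sqrt(-64 + (5 + 0)**2) = 0*sqrt(-64 + 5**2) = 0*sqrt(-64 + 25) = 0*sqrt(-39) = 0*(I*sqrt(39)) = 0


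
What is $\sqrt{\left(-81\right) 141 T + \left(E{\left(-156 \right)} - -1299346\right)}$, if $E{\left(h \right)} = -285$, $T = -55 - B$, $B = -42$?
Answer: $\sqrt{1447534} \approx 1203.1$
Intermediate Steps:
$T = -13$ ($T = -55 - -42 = -55 + 42 = -13$)
$\sqrt{\left(-81\right) 141 T + \left(E{\left(-156 \right)} - -1299346\right)} = \sqrt{\left(-81\right) 141 \left(-13\right) - -1299061} = \sqrt{\left(-11421\right) \left(-13\right) + \left(-285 + 1299346\right)} = \sqrt{148473 + 1299061} = \sqrt{1447534}$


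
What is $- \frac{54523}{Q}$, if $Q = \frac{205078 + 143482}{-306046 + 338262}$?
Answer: $- \frac{219564121}{43570} \approx -5039.3$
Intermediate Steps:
$Q = \frac{43570}{4027}$ ($Q = \frac{348560}{32216} = 348560 \cdot \frac{1}{32216} = \frac{43570}{4027} \approx 10.819$)
$- \frac{54523}{Q} = - \frac{54523}{\frac{43570}{4027}} = \left(-54523\right) \frac{4027}{43570} = - \frac{219564121}{43570}$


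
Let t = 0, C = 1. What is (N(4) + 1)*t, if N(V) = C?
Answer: 0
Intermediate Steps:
N(V) = 1
(N(4) + 1)*t = (1 + 1)*0 = 2*0 = 0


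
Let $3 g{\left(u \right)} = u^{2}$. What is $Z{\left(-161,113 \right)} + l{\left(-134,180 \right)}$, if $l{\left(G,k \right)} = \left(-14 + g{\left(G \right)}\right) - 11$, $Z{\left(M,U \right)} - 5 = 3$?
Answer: $\frac{17905}{3} \approx 5968.3$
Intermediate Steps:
$g{\left(u \right)} = \frac{u^{2}}{3}$
$Z{\left(M,U \right)} = 8$ ($Z{\left(M,U \right)} = 5 + 3 = 8$)
$l{\left(G,k \right)} = -25 + \frac{G^{2}}{3}$ ($l{\left(G,k \right)} = \left(-14 + \frac{G^{2}}{3}\right) - 11 = -25 + \frac{G^{2}}{3}$)
$Z{\left(-161,113 \right)} + l{\left(-134,180 \right)} = 8 - \left(25 - \frac{\left(-134\right)^{2}}{3}\right) = 8 + \left(-25 + \frac{1}{3} \cdot 17956\right) = 8 + \left(-25 + \frac{17956}{3}\right) = 8 + \frac{17881}{3} = \frac{17905}{3}$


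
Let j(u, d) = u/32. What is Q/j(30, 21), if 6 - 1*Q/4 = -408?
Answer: 8832/5 ≈ 1766.4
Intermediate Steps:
Q = 1656 (Q = 24 - 4*(-408) = 24 + 1632 = 1656)
j(u, d) = u/32 (j(u, d) = u*(1/32) = u/32)
Q/j(30, 21) = 1656/(((1/32)*30)) = 1656/(15/16) = 1656*(16/15) = 8832/5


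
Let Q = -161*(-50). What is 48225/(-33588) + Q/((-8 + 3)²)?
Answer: 3589037/11196 ≈ 320.56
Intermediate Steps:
Q = 8050
48225/(-33588) + Q/((-8 + 3)²) = 48225/(-33588) + 8050/((-8 + 3)²) = 48225*(-1/33588) + 8050/((-5)²) = -16075/11196 + 8050/25 = -16075/11196 + 8050*(1/25) = -16075/11196 + 322 = 3589037/11196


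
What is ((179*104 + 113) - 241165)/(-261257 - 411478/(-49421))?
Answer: 10993009556/12911170719 ≈ 0.85143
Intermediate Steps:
((179*104 + 113) - 241165)/(-261257 - 411478/(-49421)) = ((18616 + 113) - 241165)/(-261257 - 411478*(-1/49421)) = (18729 - 241165)/(-261257 + 411478/49421) = -222436/(-12911170719/49421) = -222436*(-49421/12911170719) = 10993009556/12911170719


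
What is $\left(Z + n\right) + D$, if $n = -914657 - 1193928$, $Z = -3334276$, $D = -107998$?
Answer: $-5550859$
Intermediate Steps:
$n = -2108585$
$\left(Z + n\right) + D = \left(-3334276 - 2108585\right) - 107998 = -5442861 - 107998 = -5550859$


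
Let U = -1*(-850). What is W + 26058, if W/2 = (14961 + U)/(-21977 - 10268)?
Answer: 840208588/32245 ≈ 26057.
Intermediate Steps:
U = 850
W = -31622/32245 (W = 2*((14961 + 850)/(-21977 - 10268)) = 2*(15811/(-32245)) = 2*(15811*(-1/32245)) = 2*(-15811/32245) = -31622/32245 ≈ -0.98068)
W + 26058 = -31622/32245 + 26058 = 840208588/32245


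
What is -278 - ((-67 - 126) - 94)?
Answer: 9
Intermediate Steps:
-278 - ((-67 - 126) - 94) = -278 - (-193 - 94) = -278 - 1*(-287) = -278 + 287 = 9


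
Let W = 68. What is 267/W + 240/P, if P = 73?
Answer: 35811/4964 ≈ 7.2141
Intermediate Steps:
267/W + 240/P = 267/68 + 240/73 = 35811/4964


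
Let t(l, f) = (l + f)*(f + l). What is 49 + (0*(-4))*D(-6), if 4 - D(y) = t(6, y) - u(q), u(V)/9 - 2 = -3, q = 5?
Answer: 49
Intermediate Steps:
t(l, f) = (f + l)² (t(l, f) = (f + l)*(f + l) = (f + l)²)
u(V) = -9 (u(V) = 18 + 9*(-3) = 18 - 27 = -9)
D(y) = -5 - (6 + y)² (D(y) = 4 - ((y + 6)² - 1*(-9)) = 4 - ((6 + y)² + 9) = 4 - (9 + (6 + y)²) = 4 + (-9 - (6 + y)²) = -5 - (6 + y)²)
49 + (0*(-4))*D(-6) = 49 + (0*(-4))*(-5 - (6 - 6)²) = 49 + 0*(-5 - 1*0²) = 49 + 0*(-5 - 1*0) = 49 + 0*(-5 + 0) = 49 + 0*(-5) = 49 + 0 = 49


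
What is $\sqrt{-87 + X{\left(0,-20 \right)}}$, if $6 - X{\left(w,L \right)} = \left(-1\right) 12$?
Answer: $i \sqrt{69} \approx 8.3066 i$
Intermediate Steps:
$X{\left(w,L \right)} = 18$ ($X{\left(w,L \right)} = 6 - \left(-1\right) 12 = 6 - -12 = 6 + 12 = 18$)
$\sqrt{-87 + X{\left(0,-20 \right)}} = \sqrt{-87 + 18} = \sqrt{-69} = i \sqrt{69}$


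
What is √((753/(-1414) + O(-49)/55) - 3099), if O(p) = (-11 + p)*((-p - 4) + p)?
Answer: I*√748804665378/15554 ≈ 55.634*I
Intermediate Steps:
O(p) = 44 - 4*p (O(p) = (-11 + p)*((-4 - p) + p) = (-11 + p)*(-4) = 44 - 4*p)
√((753/(-1414) + O(-49)/55) - 3099) = √((753/(-1414) + (44 - 4*(-49))/55) - 3099) = √((753*(-1/1414) + (44 + 196)*(1/55)) - 3099) = √((-753/1414 + 240*(1/55)) - 3099) = √((-753/1414 + 48/11) - 3099) = √(59589/15554 - 3099) = √(-48142257/15554) = I*√748804665378/15554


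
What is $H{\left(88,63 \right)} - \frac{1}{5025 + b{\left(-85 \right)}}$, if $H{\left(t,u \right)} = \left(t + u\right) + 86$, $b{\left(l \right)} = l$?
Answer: $\frac{1170779}{4940} \approx 237.0$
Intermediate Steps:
$H{\left(t,u \right)} = 86 + t + u$
$H{\left(88,63 \right)} - \frac{1}{5025 + b{\left(-85 \right)}} = \left(86 + 88 + 63\right) - \frac{1}{5025 - 85} = 237 - \frac{1}{4940} = \frac{1170779}{4940}$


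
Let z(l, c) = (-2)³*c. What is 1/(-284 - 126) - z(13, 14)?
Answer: 45919/410 ≈ 112.00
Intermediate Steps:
z(l, c) = -8*c
1/(-284 - 126) - z(13, 14) = 1/(-284 - 126) - (-8)*14 = 1/(-410) - 1*(-112) = -1/410 + 112 = 45919/410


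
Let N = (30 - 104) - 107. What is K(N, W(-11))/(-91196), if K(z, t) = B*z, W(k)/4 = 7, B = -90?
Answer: -8145/45598 ≈ -0.17863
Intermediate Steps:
W(k) = 28 (W(k) = 4*7 = 28)
N = -181 (N = -74 - 107 = -181)
K(z, t) = -90*z
K(N, W(-11))/(-91196) = -90*(-181)/(-91196) = 16290*(-1/91196) = -8145/45598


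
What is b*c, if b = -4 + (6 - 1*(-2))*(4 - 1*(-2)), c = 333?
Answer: 14652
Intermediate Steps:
b = 44 (b = -4 + (6 + 2)*(4 + 2) = -4 + 8*6 = -4 + 48 = 44)
b*c = 44*333 = 14652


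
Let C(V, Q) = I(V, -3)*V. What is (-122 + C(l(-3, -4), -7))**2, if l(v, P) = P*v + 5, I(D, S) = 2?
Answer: 7744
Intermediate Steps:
l(v, P) = 5 + P*v
C(V, Q) = 2*V
(-122 + C(l(-3, -4), -7))**2 = (-122 + 2*(5 - 4*(-3)))**2 = (-122 + 2*(5 + 12))**2 = (-122 + 2*17)**2 = (-122 + 34)**2 = (-88)**2 = 7744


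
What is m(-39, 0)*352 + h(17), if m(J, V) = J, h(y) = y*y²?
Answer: -8815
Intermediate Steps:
h(y) = y³
m(-39, 0)*352 + h(17) = -39*352 + 17³ = -13728 + 4913 = -8815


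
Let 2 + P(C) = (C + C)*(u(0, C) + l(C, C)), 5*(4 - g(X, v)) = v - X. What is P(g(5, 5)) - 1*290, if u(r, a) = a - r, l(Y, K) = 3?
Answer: -236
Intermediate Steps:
g(X, v) = 4 - v/5 + X/5 (g(X, v) = 4 - (v - X)/5 = 4 + (-v/5 + X/5) = 4 - v/5 + X/5)
P(C) = -2 + 2*C*(3 + C) (P(C) = -2 + (C + C)*((C - 1*0) + 3) = -2 + (2*C)*((C + 0) + 3) = -2 + (2*C)*(C + 3) = -2 + (2*C)*(3 + C) = -2 + 2*C*(3 + C))
P(g(5, 5)) - 1*290 = (-2 + 2*(4 - ⅕*5 + (⅕)*5)² + 6*(4 - ⅕*5 + (⅕)*5)) - 1*290 = (-2 + 2*(4 - 1 + 1)² + 6*(4 - 1 + 1)) - 290 = (-2 + 2*4² + 6*4) - 290 = (-2 + 2*16 + 24) - 290 = (-2 + 32 + 24) - 290 = 54 - 290 = -236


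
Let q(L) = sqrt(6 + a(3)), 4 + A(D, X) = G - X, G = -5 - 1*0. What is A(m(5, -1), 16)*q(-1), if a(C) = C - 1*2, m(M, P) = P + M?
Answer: -25*sqrt(7) ≈ -66.144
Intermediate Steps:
m(M, P) = M + P
G = -5 (G = -5 + 0 = -5)
A(D, X) = -9 - X (A(D, X) = -4 + (-5 - X) = -9 - X)
a(C) = -2 + C (a(C) = C - 2 = -2 + C)
q(L) = sqrt(7) (q(L) = sqrt(6 + (-2 + 3)) = sqrt(6 + 1) = sqrt(7))
A(m(5, -1), 16)*q(-1) = (-9 - 1*16)*sqrt(7) = (-9 - 16)*sqrt(7) = -25*sqrt(7)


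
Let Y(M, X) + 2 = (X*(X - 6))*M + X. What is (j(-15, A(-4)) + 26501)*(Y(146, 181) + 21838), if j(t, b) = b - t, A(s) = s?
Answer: 123189784304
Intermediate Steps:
Y(M, X) = -2 + X + M*X*(-6 + X) (Y(M, X) = -2 + ((X*(X - 6))*M + X) = -2 + ((X*(-6 + X))*M + X) = -2 + (M*X*(-6 + X) + X) = -2 + (X + M*X*(-6 + X)) = -2 + X + M*X*(-6 + X))
(j(-15, A(-4)) + 26501)*(Y(146, 181) + 21838) = ((-4 - 1*(-15)) + 26501)*((-2 + 181 + 146*181² - 6*146*181) + 21838) = ((-4 + 15) + 26501)*((-2 + 181 + 146*32761 - 158556) + 21838) = (11 + 26501)*((-2 + 181 + 4783106 - 158556) + 21838) = 26512*(4624729 + 21838) = 26512*4646567 = 123189784304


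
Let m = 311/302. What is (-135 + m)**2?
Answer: 1636930681/91204 ≈ 17948.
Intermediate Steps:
m = 311/302 (m = 311*(1/302) = 311/302 ≈ 1.0298)
(-135 + m)**2 = (-135 + 311/302)**2 = (-40459/302)**2 = 1636930681/91204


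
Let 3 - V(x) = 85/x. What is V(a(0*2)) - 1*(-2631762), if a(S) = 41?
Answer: 107902280/41 ≈ 2.6318e+6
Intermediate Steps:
V(x) = 3 - 85/x
V(a(0*2)) - 1*(-2631762) = (3 - 85/41) - 1*(-2631762) = (3 - 85*1/41) + 2631762 = (3 - 85/41) + 2631762 = 38/41 + 2631762 = 107902280/41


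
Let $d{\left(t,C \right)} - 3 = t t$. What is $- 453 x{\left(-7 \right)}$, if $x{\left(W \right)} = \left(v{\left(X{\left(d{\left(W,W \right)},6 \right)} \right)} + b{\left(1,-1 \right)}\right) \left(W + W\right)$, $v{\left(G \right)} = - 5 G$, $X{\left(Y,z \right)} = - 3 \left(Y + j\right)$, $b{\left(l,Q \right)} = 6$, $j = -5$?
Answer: $4509162$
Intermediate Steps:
$d{\left(t,C \right)} = 3 + t^{2}$ ($d{\left(t,C \right)} = 3 + t t = 3 + t^{2}$)
$X{\left(Y,z \right)} = 15 - 3 Y$ ($X{\left(Y,z \right)} = - 3 \left(Y - 5\right) = - 3 \left(-5 + Y\right) = 15 - 3 Y$)
$x{\left(W \right)} = 2 W \left(-24 + 15 W^{2}\right)$ ($x{\left(W \right)} = \left(- 5 \left(15 - 3 \left(3 + W^{2}\right)\right) + 6\right) \left(W + W\right) = \left(- 5 \left(15 - \left(9 + 3 W^{2}\right)\right) + 6\right) 2 W = \left(- 5 \left(6 - 3 W^{2}\right) + 6\right) 2 W = \left(\left(-30 + 15 W^{2}\right) + 6\right) 2 W = \left(-24 + 15 W^{2}\right) 2 W = 2 W \left(-24 + 15 W^{2}\right)$)
$- 453 x{\left(-7 \right)} = - 453 \left(\left(-48\right) \left(-7\right) + 30 \left(-7\right)^{3}\right) = - 453 \left(336 + 30 \left(-343\right)\right) = - 453 \left(336 - 10290\right) = \left(-453\right) \left(-9954\right) = 4509162$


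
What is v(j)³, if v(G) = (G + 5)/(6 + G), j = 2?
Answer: 343/512 ≈ 0.66992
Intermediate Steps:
v(G) = (5 + G)/(6 + G)
v(j)³ = ((5 + 2)/(6 + 2))³ = (7/8)³ = 343/512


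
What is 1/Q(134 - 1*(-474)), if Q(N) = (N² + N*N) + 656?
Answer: 1/739984 ≈ 1.3514e-6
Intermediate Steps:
Q(N) = 656 + 2*N² (Q(N) = (N² + N²) + 656 = 2*N² + 656 = 656 + 2*N²)
1/Q(134 - 1*(-474)) = 1/(656 + 2*(134 - 1*(-474))²) = 1/(656 + 2*(134 + 474)²) = 1/(656 + 2*608²) = 1/(656 + 2*369664) = 1/(656 + 739328) = 1/739984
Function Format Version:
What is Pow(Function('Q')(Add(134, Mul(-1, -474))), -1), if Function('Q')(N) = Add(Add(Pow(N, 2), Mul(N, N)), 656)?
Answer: Rational(1, 739984) ≈ 1.3514e-6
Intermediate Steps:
Function('Q')(N) = Add(656, Mul(2, Pow(N, 2))) (Function('Q')(N) = Add(Add(Pow(N, 2), Pow(N, 2)), 656) = Add(Mul(2, Pow(N, 2)), 656) = Add(656, Mul(2, Pow(N, 2))))
Pow(Function('Q')(Add(134, Mul(-1, -474))), -1) = Pow(Add(656, Mul(2, Pow(Add(134, Mul(-1, -474)), 2))), -1) = Pow(Add(656, Mul(2, Pow(Add(134, 474), 2))), -1) = Pow(Add(656, Mul(2, Pow(608, 2))), -1) = Pow(Add(656, Mul(2, 369664)), -1) = Pow(Add(656, 739328), -1) = Pow(739984, -1) = Rational(1, 739984)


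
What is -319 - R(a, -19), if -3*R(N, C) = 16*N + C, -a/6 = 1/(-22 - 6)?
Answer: -6808/21 ≈ -324.19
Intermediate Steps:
a = 3/14 (a = -6/(-22 - 6) = -6/(-28) = -6*(-1/28) = 3/14 ≈ 0.21429)
R(N, C) = -16*N/3 - C/3 (R(N, C) = -(16*N + C)/3 = -(C + 16*N)/3 = -16*N/3 - C/3)
-319 - R(a, -19) = -319 - (-16/3*3/14 - ⅓*(-19)) = -319 - (-8/7 + 19/3) = -319 - 1*109/21 = -319 - 109/21 = -6808/21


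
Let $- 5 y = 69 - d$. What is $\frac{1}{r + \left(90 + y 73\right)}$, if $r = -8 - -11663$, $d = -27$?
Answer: $\frac{5}{51717} \approx 9.668 \cdot 10^{-5}$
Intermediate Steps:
$y = - \frac{96}{5}$ ($y = - \frac{69 - -27}{5} = - \frac{69 + 27}{5} = \left(- \frac{1}{5}\right) 96 = - \frac{96}{5} \approx -19.2$)
$r = 11655$ ($r = -8 + 11663 = 11655$)
$\frac{1}{r + \left(90 + y 73\right)} = \frac{1}{11655 + \left(90 - \frac{7008}{5}\right)} = \frac{1}{11655 - \frac{6558}{5}} = \frac{1}{\frac{51717}{5}} = \frac{5}{51717}$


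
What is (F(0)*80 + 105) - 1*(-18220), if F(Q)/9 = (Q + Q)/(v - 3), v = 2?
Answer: 18325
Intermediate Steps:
F(Q) = -18*Q (F(Q) = 9*((Q + Q)/(2 - 3)) = 9*((2*Q)/(-1)) = 9*((2*Q)*(-1)) = 9*(-2*Q) = -18*Q)
(F(0)*80 + 105) - 1*(-18220) = (-18*0*80 + 105) - 1*(-18220) = (0*80 + 105) + 18220 = (0 + 105) + 18220 = 105 + 18220 = 18325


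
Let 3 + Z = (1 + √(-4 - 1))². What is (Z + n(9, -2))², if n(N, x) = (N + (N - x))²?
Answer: 154429 + 1572*I*√5 ≈ 1.5443e+5 + 3515.1*I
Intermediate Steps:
n(N, x) = (-x + 2*N)²
Z = -3 + (1 + I*√5)² (Z = -3 + (1 + √(-4 - 1))² = -3 + (1 + √(-5))² = -3 + (1 + I*√5)² ≈ -7.0 + 4.4721*I)
(Z + n(9, -2))² = ((-7 + 2*I*√5) + (-1*(-2) + 2*9)²)² = ((-7 + 2*I*√5) + (2 + 18)²)² = ((-7 + 2*I*√5) + 20²)² = ((-7 + 2*I*√5) + 400)² = (393 + 2*I*√5)²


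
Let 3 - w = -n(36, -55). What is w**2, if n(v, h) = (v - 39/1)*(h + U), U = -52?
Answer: 104976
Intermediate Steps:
n(v, h) = (-52 + h)*(-39 + v) (n(v, h) = (v - 39/1)*(h - 52) = (v - 39*1)*(-52 + h) = (v - 39)*(-52 + h) = (-39 + v)*(-52 + h) = (-52 + h)*(-39 + v))
w = 324 (w = 3 - (-1)*(2028 - 52*36 - 39*(-55) - 55*36) = 3 - (-1)*(2028 - 1872 + 2145 - 1980) = 3 - (-1)*321 = 3 - 1*(-321) = 3 + 321 = 324)
w**2 = 324**2 = 104976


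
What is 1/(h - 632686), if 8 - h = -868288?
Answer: 1/235610 ≈ 4.2443e-6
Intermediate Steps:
h = 868296 (h = 8 - 1*(-868288) = 8 + 868288 = 868296)
1/(h - 632686) = 1/(868296 - 632686) = 1/235610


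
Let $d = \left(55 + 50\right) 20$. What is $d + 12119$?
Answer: $14219$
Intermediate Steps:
$d = 2100$ ($d = 105 \cdot 20 = 2100$)
$d + 12119 = 2100 + 12119 = 14219$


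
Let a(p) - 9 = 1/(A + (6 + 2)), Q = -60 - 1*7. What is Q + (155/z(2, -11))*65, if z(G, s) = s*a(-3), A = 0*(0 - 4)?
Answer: -134401/803 ≈ -167.37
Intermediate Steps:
Q = -67 (Q = -60 - 7 = -67)
A = 0 (A = 0*(-4) = 0)
a(p) = 73/8 (a(p) = 9 + 1/(0 + (6 + 2)) = 9 + 1/(0 + 8) = 9 + 1/8 = 73/8)
z(G, s) = 73*s/8 (z(G, s) = s*(73/8) = 73*s/8)
Q + (155/z(2, -11))*65 = -67 + (155/(((73/8)*(-11))))*65 = -67 + (155/(-803/8))*65 = -67 + (155*(-8/803))*65 = -67 - 1240/803*65 = -67 - 80600/803 = -134401/803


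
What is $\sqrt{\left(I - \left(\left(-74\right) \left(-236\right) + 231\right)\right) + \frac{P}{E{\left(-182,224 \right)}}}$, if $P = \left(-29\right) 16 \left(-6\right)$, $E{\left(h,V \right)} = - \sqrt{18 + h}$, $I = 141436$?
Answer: $\frac{\sqrt{208008621 + 57072 i \sqrt{41}}}{41} \approx 351.77 + 0.309 i$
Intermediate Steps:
$P = 2784$ ($P = \left(-464\right) \left(-6\right) = 2784$)
$\sqrt{\left(I - \left(\left(-74\right) \left(-236\right) + 231\right)\right) + \frac{P}{E{\left(-182,224 \right)}}} = \sqrt{\left(141436 - \left(\left(-74\right) \left(-236\right) + 231\right)\right) + \frac{2784}{\left(-1\right) \sqrt{18 - 182}}} = \sqrt{\left(141436 - \left(17464 + 231\right)\right) + \frac{2784}{\left(-1\right) \sqrt{-164}}} = \sqrt{\left(141436 - 17695\right) + \frac{2784}{\left(-1\right) 2 i \sqrt{41}}} = \sqrt{\left(141436 - 17695\right) + \frac{2784}{\left(-2\right) i \sqrt{41}}} = \sqrt{123741 + 2784 \frac{i \sqrt{41}}{82}} = \sqrt{123741 + \frac{1392 i \sqrt{41}}{41}}$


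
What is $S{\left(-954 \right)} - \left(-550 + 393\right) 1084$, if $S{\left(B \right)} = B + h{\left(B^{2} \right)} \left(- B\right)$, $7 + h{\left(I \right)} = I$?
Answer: $868413220$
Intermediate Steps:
$h{\left(I \right)} = -7 + I$
$S{\left(B \right)} = B - B \left(-7 + B^{2}\right)$ ($S{\left(B \right)} = B + \left(-7 + B^{2}\right) \left(- B\right) = B - B \left(-7 + B^{2}\right)$)
$S{\left(-954 \right)} - \left(-550 + 393\right) 1084 = - 954 \left(8 - \left(-954\right)^{2}\right) - \left(-550 + 393\right) 1084 = - 954 \left(8 - 910116\right) - \left(-157\right) 1084 = - 954 \left(8 - 910116\right) - -170188 = \left(-954\right) \left(-910108\right) + 170188 = 868243032 + 170188 = 868413220$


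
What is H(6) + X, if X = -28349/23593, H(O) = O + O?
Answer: 254767/23593 ≈ 10.798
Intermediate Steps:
H(O) = 2*O
X = -28349/23593 (X = -28349*1/23593 = -28349/23593 ≈ -1.2016)
H(6) + X = 2*6 - 28349/23593 = 12 - 28349/23593 = 254767/23593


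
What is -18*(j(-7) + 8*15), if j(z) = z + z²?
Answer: -2916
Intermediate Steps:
-18*(j(-7) + 8*15) = -18*(-7*(1 - 7) + 8*15) = -18*(-7*(-6) + 120) = -18*(42 + 120) = -18*162 = -2916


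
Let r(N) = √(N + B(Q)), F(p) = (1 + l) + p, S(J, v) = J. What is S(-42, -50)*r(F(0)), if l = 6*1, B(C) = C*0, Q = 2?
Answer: -42*√7 ≈ -111.12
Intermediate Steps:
B(C) = 0
l = 6
F(p) = 7 + p (F(p) = (1 + 6) + p = 7 + p)
r(N) = √N (r(N) = √(N + 0) = √N)
S(-42, -50)*r(F(0)) = -42*√(7 + 0) = -42*√7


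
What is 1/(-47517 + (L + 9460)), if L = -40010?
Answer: -1/78067 ≈ -1.2810e-5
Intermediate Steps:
1/(-47517 + (L + 9460)) = 1/(-47517 + (-40010 + 9460)) = 1/(-47517 - 30550) = 1/(-78067) = -1/78067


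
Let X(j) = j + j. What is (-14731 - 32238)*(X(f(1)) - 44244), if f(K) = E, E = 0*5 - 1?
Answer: 2078190374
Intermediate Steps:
E = -1 (E = 0 - 1 = -1)
f(K) = -1
X(j) = 2*j
(-14731 - 32238)*(X(f(1)) - 44244) = (-14731 - 32238)*(2*(-1) - 44244) = -46969*(-2 - 44244) = -46969*(-44246) = 2078190374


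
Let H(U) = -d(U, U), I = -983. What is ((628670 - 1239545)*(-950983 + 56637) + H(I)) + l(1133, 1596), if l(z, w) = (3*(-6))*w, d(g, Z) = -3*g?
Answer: 546333581073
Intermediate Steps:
l(z, w) = -18*w
H(U) = 3*U (H(U) = -(-3)*U = 3*U)
((628670 - 1239545)*(-950983 + 56637) + H(I)) + l(1133, 1596) = ((628670 - 1239545)*(-950983 + 56637) + 3*(-983)) - 18*1596 = (-610875*(-894346) - 2949) - 28728 = (546333612750 - 2949) - 28728 = 546333609801 - 28728 = 546333581073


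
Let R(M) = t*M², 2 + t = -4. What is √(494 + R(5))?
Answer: 2*√86 ≈ 18.547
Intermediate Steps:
t = -6 (t = -2 - 4 = -6)
R(M) = -6*M²
√(494 + R(5)) = √(494 - 6*5²) = √(494 - 6*25) = √(494 - 150) = √344 = 2*√86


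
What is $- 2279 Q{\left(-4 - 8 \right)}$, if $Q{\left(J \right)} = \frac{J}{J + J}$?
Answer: $- \frac{2279}{2} \approx -1139.5$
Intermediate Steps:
$Q{\left(J \right)} = \frac{1}{2}$ ($Q{\left(J \right)} = \frac{J}{2 J} = J \frac{1}{2 J} = \frac{1}{2}$)
$- 2279 Q{\left(-4 - 8 \right)} = \left(-2279\right) \frac{1}{2} = - \frac{2279}{2}$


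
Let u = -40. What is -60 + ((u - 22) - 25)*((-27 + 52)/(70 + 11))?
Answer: -2345/27 ≈ -86.852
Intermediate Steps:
-60 + ((u - 22) - 25)*((-27 + 52)/(70 + 11)) = -60 + ((-40 - 22) - 25)*((-27 + 52)/(70 + 11)) = -60 + (-62 - 25)*(25/81) = -60 - 2175/81 = -60 - 87*25/81 = -60 - 725/27 = -2345/27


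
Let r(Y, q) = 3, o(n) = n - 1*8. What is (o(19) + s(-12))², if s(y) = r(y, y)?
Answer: 196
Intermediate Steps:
o(n) = -8 + n (o(n) = n - 8 = -8 + n)
s(y) = 3
(o(19) + s(-12))² = ((-8 + 19) + 3)² = (11 + 3)² = 14² = 196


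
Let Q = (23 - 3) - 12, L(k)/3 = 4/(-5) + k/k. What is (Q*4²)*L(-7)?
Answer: 384/5 ≈ 76.800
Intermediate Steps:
L(k) = ⅗ (L(k) = 3*(4/(-5) + k/k) = 3*(4*(-⅕) + 1) = 3*(-⅘ + 1) = 3*(⅕) = ⅗)
Q = 8 (Q = 20 - 12 = 8)
(Q*4²)*L(-7) = (8*4²)*(⅗) = (8*16)*(⅗) = 128*(⅗) = 384/5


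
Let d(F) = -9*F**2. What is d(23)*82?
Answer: -390402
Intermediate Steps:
d(23)*82 = -9*23**2*82 = -9*529*82 = -4761*82 = -390402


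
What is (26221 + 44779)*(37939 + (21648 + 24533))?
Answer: 5972520000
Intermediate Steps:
(26221 + 44779)*(37939 + (21648 + 24533)) = 71000*(37939 + 46181) = 71000*84120 = 5972520000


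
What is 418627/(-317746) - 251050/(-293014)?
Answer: -1949701749/4232001202 ≈ -0.46070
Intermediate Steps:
418627/(-317746) - 251050/(-293014) = 418627*(-1/317746) - 251050*(-1/293014) = -38057/28886 + 125525/146507 = -1949701749/4232001202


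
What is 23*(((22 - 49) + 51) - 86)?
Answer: -1426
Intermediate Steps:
23*(((22 - 49) + 51) - 86) = 23*((-27 + 51) - 86) = 23*(24 - 86) = 23*(-62) = -1426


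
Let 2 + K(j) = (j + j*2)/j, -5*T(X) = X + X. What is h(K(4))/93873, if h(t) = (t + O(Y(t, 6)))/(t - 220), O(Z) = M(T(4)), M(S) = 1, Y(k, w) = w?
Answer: -2/20558187 ≈ -9.7285e-8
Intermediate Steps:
T(X) = -2*X/5 (T(X) = -(X + X)/5 = -2*X/5)
K(j) = 1 (K(j) = -2 + (j + j*2)/j = -2 + (j + 2*j)/j = -2 + (3*j)/j = -2 + 3 = 1)
O(Z) = 1
h(t) = (1 + t)/(-220 + t) (h(t) = (t + 1)/(t - 220) = (1 + t)/(-220 + t))
h(K(4))/93873 = ((1 + 1)/(-220 + 1))/93873 = (2/(-219))*(1/93873) = -1/219*2*(1/93873) = -2/219*1/93873 = -2/20558187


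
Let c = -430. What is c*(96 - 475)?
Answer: 162970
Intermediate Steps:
c*(96 - 475) = -430*(96 - 475) = -430*(-379) = 162970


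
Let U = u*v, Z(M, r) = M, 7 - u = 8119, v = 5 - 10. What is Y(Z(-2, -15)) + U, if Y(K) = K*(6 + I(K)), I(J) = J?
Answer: 40552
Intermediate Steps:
v = -5
u = -8112 (u = 7 - 1*8119 = 7 - 8119 = -8112)
Y(K) = K*(6 + K)
U = 40560 (U = -8112*(-5) = 40560)
Y(Z(-2, -15)) + U = -2*(6 - 2) + 40560 = -2*4 + 40560 = -8 + 40560 = 40552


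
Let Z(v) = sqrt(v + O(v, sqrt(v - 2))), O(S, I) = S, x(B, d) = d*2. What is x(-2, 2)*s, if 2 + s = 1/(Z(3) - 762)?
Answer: -774692/96773 - 2*sqrt(6)/290319 ≈ -8.0053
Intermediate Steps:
x(B, d) = 2*d
Z(v) = sqrt(2)*sqrt(v) (Z(v) = sqrt(v + v) = sqrt(2*v) = sqrt(2)*sqrt(v))
s = -2 + 1/(-762 + sqrt(6)) (s = -2 + 1/(sqrt(2)*sqrt(3) - 762) = -2 + 1/(sqrt(6) - 762) = -2 + 1/(-762 + sqrt(6)) ≈ -2.0013)
x(-2, 2)*s = (2*2)*(-193673/96773 - sqrt(6)/580638) = 4*(-193673/96773 - sqrt(6)/580638) = -774692/96773 - 2*sqrt(6)/290319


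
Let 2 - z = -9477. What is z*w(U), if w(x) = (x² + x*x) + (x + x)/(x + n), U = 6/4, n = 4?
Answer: 1052169/22 ≈ 47826.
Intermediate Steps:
z = 9479 (z = 2 - 1*(-9477) = 2 + 9477 = 9479)
U = 3/2 (U = 6*(¼) = 3/2 ≈ 1.5000)
w(x) = 2*x² + 2*x/(4 + x) (w(x) = (x² + x*x) + (x + x)/(x + 4) = (x² + x²) + (2*x)/(4 + x) = 2*x² + 2*x/(4 + x))
z*w(U) = 9479*(2*(3/2)*(1 + (3/2)² + 4*(3/2))/(4 + 3/2)) = 9479*(2*(3/2)*(1 + 9/4 + 6)/(11/2)) = 9479*(2*(3/2)*(2/11)*(37/4)) = 9479*(111/22) = 1052169/22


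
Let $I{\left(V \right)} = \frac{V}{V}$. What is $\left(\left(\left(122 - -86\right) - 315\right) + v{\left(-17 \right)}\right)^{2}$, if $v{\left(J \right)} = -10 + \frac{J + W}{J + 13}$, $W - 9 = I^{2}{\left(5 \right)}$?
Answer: $\frac{212521}{16} \approx 13283.0$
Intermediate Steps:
$I{\left(V \right)} = 1$
$W = 10$ ($W = 9 + 1^{2} = 9 + 1 = 10$)
$v{\left(J \right)} = -10 + \frac{10 + J}{13 + J}$ ($v{\left(J \right)} = -10 + \frac{J + 10}{J + 13} = -10 + \frac{10 + J}{13 + J}$)
$\left(\left(\left(122 - -86\right) - 315\right) + v{\left(-17 \right)}\right)^{2} = \left(\left(\left(122 - -86\right) - 315\right) + \frac{3 \left(-40 - -51\right)}{13 - 17}\right)^{2} = \left(\left(\left(122 + 86\right) - 315\right) + \frac{3 \left(-40 + 51\right)}{-4}\right)^{2} = \left(\left(208 - 315\right) + 3 \left(- \frac{1}{4}\right) 11\right)^{2} = \left(-107 - \frac{33}{4}\right)^{2} = \left(- \frac{461}{4}\right)^{2} = \frac{212521}{16}$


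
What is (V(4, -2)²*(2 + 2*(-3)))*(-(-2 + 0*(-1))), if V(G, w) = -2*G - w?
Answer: -288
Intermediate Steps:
V(G, w) = -w - 2*G
(V(4, -2)²*(2 + 2*(-3)))*(-(-2 + 0*(-1))) = ((-1*(-2) - 2*4)²*(2 + 2*(-3)))*(-(-2 + 0*(-1))) = ((2 - 8)²*(2 - 6))*(-(-2 + 0)) = ((-6)²*(-4))*(-1*(-2)) = (36*(-4))*2 = -144*2 = -288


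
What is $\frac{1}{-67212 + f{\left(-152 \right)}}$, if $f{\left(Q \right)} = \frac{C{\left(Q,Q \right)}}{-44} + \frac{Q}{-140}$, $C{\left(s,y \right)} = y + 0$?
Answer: $- \frac{385}{25874872} \approx -1.4879 \cdot 10^{-5}$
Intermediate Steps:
$C{\left(s,y \right)} = y$
$f{\left(Q \right)} = - \frac{23 Q}{770}$ ($f{\left(Q \right)} = \frac{Q}{-44} + \frac{Q}{-140} = Q \left(- \frac{1}{44}\right) + Q \left(- \frac{1}{140}\right) = - \frac{Q}{44} - \frac{Q}{140} = - \frac{23 Q}{770}$)
$\frac{1}{-67212 + f{\left(-152 \right)}} = \frac{1}{-67212 - - \frac{1748}{385}} = \frac{1}{-67212 + \frac{1748}{385}} = \frac{1}{- \frac{25874872}{385}} = - \frac{385}{25874872}$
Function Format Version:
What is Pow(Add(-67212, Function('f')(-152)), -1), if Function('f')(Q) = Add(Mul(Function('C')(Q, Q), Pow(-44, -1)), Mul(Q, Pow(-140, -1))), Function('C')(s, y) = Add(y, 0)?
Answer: Rational(-385, 25874872) ≈ -1.4879e-5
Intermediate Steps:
Function('C')(s, y) = y
Function('f')(Q) = Mul(Rational(-23, 770), Q) (Function('f')(Q) = Add(Mul(Q, Pow(-44, -1)), Mul(Q, Pow(-140, -1))) = Add(Mul(Q, Rational(-1, 44)), Mul(Q, Rational(-1, 140))) = Add(Mul(Rational(-1, 44), Q), Mul(Rational(-1, 140), Q)) = Mul(Rational(-23, 770), Q))
Pow(Add(-67212, Function('f')(-152)), -1) = Pow(Add(-67212, Mul(Rational(-23, 770), -152)), -1) = Pow(Add(-67212, Rational(1748, 385)), -1) = Pow(Rational(-25874872, 385), -1) = Rational(-385, 25874872)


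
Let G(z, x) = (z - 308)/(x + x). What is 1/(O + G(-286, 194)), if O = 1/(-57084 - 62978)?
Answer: -5823007/8914652 ≈ -0.65320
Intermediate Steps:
G(z, x) = (-308 + z)/(2*x) (G(z, x) = (-308 + z)/((2*x)) = (-308 + z)*(1/(2*x)) = (-308 + z)/(2*x))
O = -1/120062 (O = 1/(-120062) = -1/120062 ≈ -8.3290e-6)
1/(O + G(-286, 194)) = 1/(-1/120062 + (½)*(-308 - 286)/194) = 1/(-1/120062 + (½)*(1/194)*(-594)) = 1/(-1/120062 - 297/194) = 1/(-8914652/5823007) = -5823007/8914652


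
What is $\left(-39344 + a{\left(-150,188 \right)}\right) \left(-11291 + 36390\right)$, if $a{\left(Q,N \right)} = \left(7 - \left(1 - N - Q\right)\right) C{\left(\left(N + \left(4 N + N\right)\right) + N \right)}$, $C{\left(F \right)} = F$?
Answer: $465837440$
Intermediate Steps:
$a{\left(Q,N \right)} = 7 N \left(6 + N + Q\right)$ ($a{\left(Q,N \right)} = \left(7 - \left(1 - N - Q\right)\right) \left(\left(N + \left(4 N + N\right)\right) + N\right) = \left(7 - \left(1 - N - Q\right)\right) \left(\left(N + 5 N\right) + N\right) = \left(7 + \left(-1 + N + Q\right)\right) \left(6 N + N\right) = \left(6 + N + Q\right) 7 N = 7 N \left(6 + N + Q\right)$)
$\left(-39344 + a{\left(-150,188 \right)}\right) \left(-11291 + 36390\right) = \left(-39344 + 7 \cdot 188 \left(6 + 188 - 150\right)\right) \left(-11291 + 36390\right) = \left(-39344 + 7 \cdot 188 \cdot 44\right) 25099 = \left(-39344 + 57904\right) 25099 = 18560 \cdot 25099 = 465837440$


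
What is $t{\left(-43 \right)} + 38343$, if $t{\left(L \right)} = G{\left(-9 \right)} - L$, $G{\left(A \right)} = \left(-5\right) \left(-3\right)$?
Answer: $38401$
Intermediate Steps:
$G{\left(A \right)} = 15$
$t{\left(L \right)} = 15 - L$
$t{\left(-43 \right)} + 38343 = \left(15 - -43\right) + 38343 = \left(15 + 43\right) + 38343 = 58 + 38343 = 38401$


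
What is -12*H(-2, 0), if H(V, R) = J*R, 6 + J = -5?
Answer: 0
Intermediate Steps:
J = -11 (J = -6 - 5 = -11)
H(V, R) = -11*R
-12*H(-2, 0) = -(-132)*0 = -12*0 = 0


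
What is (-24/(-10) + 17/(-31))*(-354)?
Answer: -101598/155 ≈ -655.47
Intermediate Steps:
(-24/(-10) + 17/(-31))*(-354) = (-24*(-1/10) + 17*(-1/31))*(-354) = (12/5 - 17/31)*(-354) = (287/155)*(-354) = -101598/155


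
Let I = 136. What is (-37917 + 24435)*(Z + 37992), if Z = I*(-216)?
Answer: -116160912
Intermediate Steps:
Z = -29376 (Z = 136*(-216) = -29376)
(-37917 + 24435)*(Z + 37992) = (-37917 + 24435)*(-29376 + 37992) = -13482*8616 = -116160912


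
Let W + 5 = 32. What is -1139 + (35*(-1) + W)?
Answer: -1147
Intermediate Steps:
W = 27 (W = -5 + 32 = 27)
-1139 + (35*(-1) + W) = -1139 + (35*(-1) + 27) = -1139 + (-35 + 27) = -1139 - 8 = -1147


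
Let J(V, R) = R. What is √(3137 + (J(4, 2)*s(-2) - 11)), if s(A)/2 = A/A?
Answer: √3130 ≈ 55.946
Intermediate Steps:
s(A) = 2 (s(A) = 2*(A/A) = 2*1 = 2)
√(3137 + (J(4, 2)*s(-2) - 11)) = √(3137 + (2*2 - 11)) = √(3137 + (4 - 11)) = √(3137 - 7) = √3130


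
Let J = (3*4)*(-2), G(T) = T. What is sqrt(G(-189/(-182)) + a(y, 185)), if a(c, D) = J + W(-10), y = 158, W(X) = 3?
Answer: I*sqrt(13494)/26 ≈ 4.4678*I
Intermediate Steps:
J = -24 (J = 12*(-2) = -24)
a(c, D) = -21 (a(c, D) = -24 + 3 = -21)
sqrt(G(-189/(-182)) + a(y, 185)) = sqrt(-189/(-182) - 21) = sqrt(-189*(-1/182) - 21) = sqrt(27/26 - 21) = sqrt(-519/26) = I*sqrt(13494)/26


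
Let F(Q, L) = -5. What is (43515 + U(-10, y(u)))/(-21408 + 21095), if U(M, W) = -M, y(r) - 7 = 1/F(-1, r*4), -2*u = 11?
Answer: -43525/313 ≈ -139.06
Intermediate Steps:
u = -11/2 (u = -1/2*11 = -11/2 ≈ -5.5000)
y(r) = 34/5 (y(r) = 7 + 1/(-5) = 7 - 1/5 = 34/5)
(43515 + U(-10, y(u)))/(-21408 + 21095) = (43515 - 1*(-10))/(-21408 + 21095) = (43515 + 10)/(-313) = 43525*(-1/313) = -43525/313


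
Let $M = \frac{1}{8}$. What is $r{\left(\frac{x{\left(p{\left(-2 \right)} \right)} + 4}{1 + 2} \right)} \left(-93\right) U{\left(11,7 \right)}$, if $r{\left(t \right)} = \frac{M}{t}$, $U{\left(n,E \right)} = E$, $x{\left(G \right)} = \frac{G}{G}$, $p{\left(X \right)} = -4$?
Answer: $- \frac{1953}{40} \approx -48.825$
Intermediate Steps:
$x{\left(G \right)} = 1$
$M = \frac{1}{8} \approx 0.125$
$r{\left(t \right)} = \frac{1}{8 t}$
$r{\left(\frac{x{\left(p{\left(-2 \right)} \right)} + 4}{1 + 2} \right)} \left(-93\right) U{\left(11,7 \right)} = \frac{1}{8 \frac{1 + 4}{1 + 2}} \left(-93\right) 7 = \frac{1}{8 \cdot \frac{5}{3}} \left(-93\right) 7 = \frac{1}{8} \cdot \frac{3}{5} \left(-93\right) 7 = \frac{3}{40} \left(-93\right) 7 = \left(- \frac{279}{40}\right) 7 = - \frac{1953}{40}$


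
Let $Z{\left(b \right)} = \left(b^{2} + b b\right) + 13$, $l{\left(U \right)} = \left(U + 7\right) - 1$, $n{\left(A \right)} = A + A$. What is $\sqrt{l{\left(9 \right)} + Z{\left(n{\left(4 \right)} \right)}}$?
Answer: $2 \sqrt{39} \approx 12.49$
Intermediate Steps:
$n{\left(A \right)} = 2 A$
$l{\left(U \right)} = 6 + U$ ($l{\left(U \right)} = \left(7 + U\right) - 1 = 6 + U$)
$Z{\left(b \right)} = 13 + 2 b^{2}$ ($Z{\left(b \right)} = \left(b^{2} + b^{2}\right) + 13 = 2 b^{2} + 13 = 13 + 2 b^{2}$)
$\sqrt{l{\left(9 \right)} + Z{\left(n{\left(4 \right)} \right)}} = \sqrt{\left(6 + 9\right) + \left(13 + 2 \left(2 \cdot 4\right)^{2}\right)} = \sqrt{15 + \left(13 + 2 \cdot 8^{2}\right)} = \sqrt{15 + \left(13 + 2 \cdot 64\right)} = \sqrt{15 + \left(13 + 128\right)} = \sqrt{15 + 141} = \sqrt{156} = 2 \sqrt{39}$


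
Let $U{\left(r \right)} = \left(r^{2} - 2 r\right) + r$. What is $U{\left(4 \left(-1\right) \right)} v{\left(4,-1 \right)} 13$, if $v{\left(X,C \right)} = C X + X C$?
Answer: $-2080$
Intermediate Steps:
$v{\left(X,C \right)} = 2 C X$ ($v{\left(X,C \right)} = C X + C X = 2 C X$)
$U{\left(r \right)} = r^{2} - r$
$U{\left(4 \left(-1\right) \right)} v{\left(4,-1 \right)} 13 = 4 \left(-1\right) \left(-1 + 4 \left(-1\right)\right) 2 \left(-1\right) 4 \cdot 13 = - 4 \left(-1 - 4\right) \left(-8\right) 13 = \left(-4\right) \left(-5\right) \left(-8\right) 13 = 20 \left(-8\right) 13 = \left(-160\right) 13 = -2080$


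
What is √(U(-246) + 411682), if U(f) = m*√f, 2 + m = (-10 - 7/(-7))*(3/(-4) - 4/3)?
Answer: √(1646728 + 67*I*√246)/2 ≈ 641.63 + 0.20473*I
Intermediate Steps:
m = 67/4 (m = -2 + (-10 - 7/(-7))*(3/(-4) - 4/3) = -2 + (-10 - 7*(-⅐))*(3*(-¼) - 4*⅓) = -2 + (-10 + 1)*(-¾ - 4/3) = -2 - 9*(-25/12) = -2 + 75/4 = 67/4 ≈ 16.750)
U(f) = 67*√f/4
√(U(-246) + 411682) = √(67*√(-246)/4 + 411682) = √(67*(I*√246)/4 + 411682) = √(67*I*√246/4 + 411682) = √(411682 + 67*I*√246/4)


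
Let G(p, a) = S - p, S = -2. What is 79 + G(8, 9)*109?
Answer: -1011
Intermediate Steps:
G(p, a) = -2 - p
79 + G(8, 9)*109 = 79 + (-2 - 1*8)*109 = 79 + (-2 - 8)*109 = 79 - 10*109 = 79 - 1090 = -1011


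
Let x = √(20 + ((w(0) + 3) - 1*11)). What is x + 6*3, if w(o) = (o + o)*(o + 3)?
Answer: 18 + 2*√3 ≈ 21.464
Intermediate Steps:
w(o) = 2*o*(3 + o) (w(o) = (2*o)*(3 + o) = 2*o*(3 + o))
x = 2*√3 (x = √(20 + ((2*0*(3 + 0) + 3) - 1*11)) = √(20 + ((2*0*3 + 3) - 11)) = √(20 + ((0 + 3) - 11)) = √(20 + (3 - 11)) = √(20 - 8) = √12 = 2*√3 ≈ 3.4641)
x + 6*3 = 2*√3 + 6*3 = 2*√3 + 18 = 18 + 2*√3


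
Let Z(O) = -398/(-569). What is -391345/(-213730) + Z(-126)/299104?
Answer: 3330157974563/1818737315824 ≈ 1.8310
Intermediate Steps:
Z(O) = 398/569 (Z(O) = -398*(-1/569) = 398/569)
-391345/(-213730) + Z(-126)/299104 = -391345/(-213730) + (398/569)/299104 = -391345*(-1/213730) + (398/569)*(1/299104) = 78269/42746 + 199/85095088 = 3330157974563/1818737315824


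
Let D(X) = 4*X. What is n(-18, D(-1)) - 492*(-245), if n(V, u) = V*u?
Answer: 120612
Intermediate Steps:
n(-18, D(-1)) - 492*(-245) = -72*(-1) - 492*(-245) = -18*(-4) + 120540 = 72 + 120540 = 120612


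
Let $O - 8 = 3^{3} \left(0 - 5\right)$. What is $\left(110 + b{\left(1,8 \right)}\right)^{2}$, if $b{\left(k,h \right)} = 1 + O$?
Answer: $256$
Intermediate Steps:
$O = -127$ ($O = 8 + 3^{3} \left(0 - 5\right) = 8 + 27 \left(-5\right) = 8 - 135 = -127$)
$b{\left(k,h \right)} = -126$ ($b{\left(k,h \right)} = 1 - 127 = -126$)
$\left(110 + b{\left(1,8 \right)}\right)^{2} = \left(110 - 126\right)^{2} = \left(-16\right)^{2} = 256$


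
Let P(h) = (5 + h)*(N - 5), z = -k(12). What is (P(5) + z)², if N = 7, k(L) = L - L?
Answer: 400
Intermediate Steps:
k(L) = 0
z = 0 (z = -1*0 = 0)
P(h) = 10 + 2*h (P(h) = (5 + h)*(7 - 5) = (5 + h)*2 = 10 + 2*h)
(P(5) + z)² = ((10 + 2*5) + 0)² = ((10 + 10) + 0)² = (20 + 0)² = 20² = 400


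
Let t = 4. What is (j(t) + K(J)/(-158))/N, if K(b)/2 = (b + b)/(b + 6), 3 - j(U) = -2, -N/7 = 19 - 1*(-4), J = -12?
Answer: -17/553 ≈ -0.030741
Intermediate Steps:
N = -161 (N = -7*(19 - 1*(-4)) = -7*(19 + 4) = -7*23 = -161)
j(U) = 5 (j(U) = 3 - 1*(-2) = 3 + 2 = 5)
K(b) = 4*b/(6 + b) (K(b) = 2*((b + b)/(b + 6)) = 2*((2*b)/(6 + b)) = 2*(2*b/(6 + b)) = 4*b/(6 + b))
(j(t) + K(J)/(-158))/N = (5 + (4*(-12)/(6 - 12))/(-158))/(-161) = -(5 + (4*(-12)/(-6))*(-1/158))/161 = -(5 + (4*(-12)*(-⅙))*(-1/158))/161 = -(5 + 8*(-1/158))/161 = -(5 - 4/79)/161 = -1/161*391/79 = -17/553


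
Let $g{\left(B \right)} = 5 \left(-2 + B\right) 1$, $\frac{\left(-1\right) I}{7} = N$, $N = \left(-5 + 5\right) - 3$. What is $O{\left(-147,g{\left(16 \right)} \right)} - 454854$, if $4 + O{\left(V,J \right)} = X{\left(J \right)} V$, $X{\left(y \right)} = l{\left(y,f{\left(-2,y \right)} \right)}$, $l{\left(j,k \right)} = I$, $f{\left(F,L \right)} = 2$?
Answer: $-457945$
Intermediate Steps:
$N = -3$ ($N = 0 - 3 = -3$)
$I = 21$ ($I = \left(-7\right) \left(-3\right) = 21$)
$l{\left(j,k \right)} = 21$
$g{\left(B \right)} = -10 + 5 B$ ($g{\left(B \right)} = \left(-10 + 5 B\right) 1 = -10 + 5 B$)
$X{\left(y \right)} = 21$
$O{\left(V,J \right)} = -4 + 21 V$
$O{\left(-147,g{\left(16 \right)} \right)} - 454854 = \left(-4 + 21 \left(-147\right)\right) - 454854 = \left(-4 - 3087\right) - 454854 = -3091 - 454854 = -457945$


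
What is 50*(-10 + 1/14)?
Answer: -3475/7 ≈ -496.43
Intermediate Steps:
50*(-10 + 1/14) = 50*(-139/14) = -3475/7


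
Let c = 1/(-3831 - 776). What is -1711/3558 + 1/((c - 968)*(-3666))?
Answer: -777022119161/1615807317371 ≈ -0.48089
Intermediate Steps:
c = -1/4607 (c = 1/(-4607) = -1/4607 ≈ -0.00021706)
-1711/3558 + 1/((c - 968)*(-3666)) = -1711/3558 + 1/(-1/4607 - 968*(-3666)) = -1711*1/3558 - 1/3666/(-4459577/4607) = -1711/3558 - 4607/4459577*(-1/3666) = -1711/3558 + 4607/16348809282 = -777022119161/1615807317371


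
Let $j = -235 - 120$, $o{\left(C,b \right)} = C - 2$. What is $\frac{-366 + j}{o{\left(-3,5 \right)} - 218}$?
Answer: $\frac{721}{223} \approx 3.2332$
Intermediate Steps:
$o{\left(C,b \right)} = -2 + C$
$j = -355$
$\frac{-366 + j}{o{\left(-3,5 \right)} - 218} = \frac{-366 - 355}{\left(-2 - 3\right) - 218} = - \frac{721}{-5 - 218} = - \frac{721}{-223} = \left(-721\right) \left(- \frac{1}{223}\right) = \frac{721}{223}$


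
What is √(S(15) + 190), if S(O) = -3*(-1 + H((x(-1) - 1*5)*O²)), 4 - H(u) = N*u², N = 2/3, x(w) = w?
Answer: √3645181 ≈ 1909.2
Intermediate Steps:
N = ⅔ (N = 2*(⅓) = ⅔ ≈ 0.66667)
H(u) = 4 - 2*u²/3
S(O) = -9 + 72*O⁴ (S(O) = -3*(-1 + (4 - 2*O⁴*(-1 - 1*5)²/3)) = -3*(-1 + (4 - 2*O⁴*(-1 - 5)²/3)) = -3*(-1 + (4 - 2*36*O⁴/3)) = -3*(-1 + (4 - 24*O⁴)) = -3*(3 - 24*O⁴) = -9 + 72*O⁴)
√(S(15) + 190) = √((-9 + 72*15⁴) + 190) = √((-9 + 72*50625) + 190) = √((-9 + 3645000) + 190) = √(3644991 + 190) = √3645181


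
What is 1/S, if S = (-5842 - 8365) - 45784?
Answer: -1/59991 ≈ -1.6669e-5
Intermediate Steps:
S = -59991 (S = -14207 - 45784 = -59991)
1/S = 1/(-59991) = -1/59991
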